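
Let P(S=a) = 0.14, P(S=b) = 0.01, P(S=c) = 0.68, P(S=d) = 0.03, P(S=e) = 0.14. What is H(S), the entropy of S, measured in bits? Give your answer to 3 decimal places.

H(S) = −Σ p·log₂ p.
  −(0.14)·log₂(0.14) = 0.3971
  −(0.01)·log₂(0.01) = 0.0664
  −(0.68)·log₂(0.68) = 0.3783
  −(0.03)·log₂(0.03) = 0.1518
  −(0.14)·log₂(0.14) = 0.3971
Sum: 0.3971 + 0.0664 + 0.3783 + 0.1518 + 0.3971 = 1.391 bits.

1.391 bits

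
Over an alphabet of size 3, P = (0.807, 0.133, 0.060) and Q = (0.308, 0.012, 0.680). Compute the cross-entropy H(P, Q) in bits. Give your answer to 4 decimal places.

2.2531 bits

H(P,Q) = −Σ p·log₂ q.
  −0.807·log₂(0.308) = 1.37109
  −0.133·log₂(0.012) = 0.84865
  −0.060·log₂(0.680) = 0.03338
H(P,Q) = 2.2531 bits.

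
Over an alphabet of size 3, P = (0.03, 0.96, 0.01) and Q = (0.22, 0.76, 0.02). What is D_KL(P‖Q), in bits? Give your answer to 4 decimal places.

D(P‖Q) = Σ p·log₂(p/q).
  0.03·log₂(0.03/0.22) = -0.08623
  0.96·log₂(0.96/0.76) = 0.32355
  0.01·log₂(0.01/0.02) = -0.01000
D(P‖Q) = 0.2273 bits.

0.2273 bits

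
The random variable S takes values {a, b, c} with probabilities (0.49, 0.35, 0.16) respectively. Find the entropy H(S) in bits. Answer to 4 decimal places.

1.4574 bits

H(S) = −Σ p·log₂ p.
  −(0.49)·log₂(0.49) = 0.50428
  −(0.35)·log₂(0.35) = 0.53010
  −(0.16)·log₂(0.16) = 0.42302
Sum: 0.50428 + 0.53010 + 0.42302 = 1.4574 bits.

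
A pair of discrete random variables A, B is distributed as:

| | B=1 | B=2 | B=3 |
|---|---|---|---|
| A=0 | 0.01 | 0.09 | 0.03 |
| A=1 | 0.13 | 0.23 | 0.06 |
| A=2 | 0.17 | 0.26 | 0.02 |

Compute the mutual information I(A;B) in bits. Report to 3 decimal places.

0.059 bits

Marginals: p(A) = (0.1300, 0.4200, 0.4500), p(B) = (0.3100, 0.5800, 0.1100).
I(A;B) = Σ p(x,y)·log₂[p(x,y)/(p(x)p(y))].
  (0,1): 0.01·log₂(0.2481) = -0.0201
  (0,2): 0.09·log₂(1.1936) = 0.0230
  (0,3): 0.03·log₂(2.0979) = 0.0321
  (1,1): 0.13·log₂(0.9985) = -0.0003
  (1,2): 0.23·log₂(0.9442) = -0.0191
  (1,3): 0.06·log₂(1.2987) = 0.0226
  (2,1): 0.17·log₂(1.2186) = 0.0485
  (2,2): 0.26·log₂(0.9962) = -0.0014
  (2,3): 0.02·log₂(0.4040) = -0.0261
Sum = 0.059 bits.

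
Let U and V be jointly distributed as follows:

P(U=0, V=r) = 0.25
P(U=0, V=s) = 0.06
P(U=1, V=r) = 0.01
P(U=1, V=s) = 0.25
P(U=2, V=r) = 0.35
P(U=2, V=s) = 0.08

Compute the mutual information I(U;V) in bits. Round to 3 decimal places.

0.386 bits

Marginals: p(U) = (0.3100, 0.2600, 0.4300), p(V) = (0.6100, 0.3900).
I(U;V) = Σ p(x,y)·log₂[p(x,y)/(p(x)p(y))].
  (0,r): 0.25·log₂(1.3221) = 0.1007
  (0,s): 0.06·log₂(0.4963) = -0.0606
  (1,r): 0.01·log₂(0.0631) = -0.0399
  (1,s): 0.25·log₂(2.4655) = 0.3255
  (2,r): 0.35·log₂(1.3343) = 0.1456
  (2,s): 0.08·log₂(0.4770) = -0.0854
Sum = 0.386 bits.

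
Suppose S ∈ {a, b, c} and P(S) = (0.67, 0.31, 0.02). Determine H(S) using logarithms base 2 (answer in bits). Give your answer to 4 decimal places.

H(S) = −Σ p·log₂ p.
  −(0.67)·log₂(0.67) = 0.38710
  −(0.31)·log₂(0.31) = 0.52379
  −(0.02)·log₂(0.02) = 0.11288
Sum: 0.38710 + 0.52379 + 0.11288 = 1.0238 bits.

1.0238 bits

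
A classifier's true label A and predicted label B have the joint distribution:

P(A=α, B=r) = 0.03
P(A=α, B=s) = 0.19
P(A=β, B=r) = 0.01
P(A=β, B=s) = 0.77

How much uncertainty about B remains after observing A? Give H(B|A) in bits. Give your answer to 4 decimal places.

0.2036 bits

Chain rule: H(B|A) = H(A,B) − H(A).
Marginals: p(A) = (0.2200, 0.7800), p(B) = (0.0400, 0.9600).
H(A,B) = 0.9638 bits; H(A) = 0.7602 bits.
H(B|A) = 0.9638 − 0.7602 = 0.2036 bits.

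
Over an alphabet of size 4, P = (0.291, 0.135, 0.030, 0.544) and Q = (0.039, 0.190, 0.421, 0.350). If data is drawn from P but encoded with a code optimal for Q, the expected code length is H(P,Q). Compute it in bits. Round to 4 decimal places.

H(P,Q) = −Σ p·log₂ q.
  −0.291·log₂(0.039) = 1.36199
  −0.135·log₂(0.190) = 0.32345
  −0.030·log₂(0.421) = 0.03744
  −0.544·log₂(0.350) = 0.82393
H(P,Q) = 2.5468 bits.

2.5468 bits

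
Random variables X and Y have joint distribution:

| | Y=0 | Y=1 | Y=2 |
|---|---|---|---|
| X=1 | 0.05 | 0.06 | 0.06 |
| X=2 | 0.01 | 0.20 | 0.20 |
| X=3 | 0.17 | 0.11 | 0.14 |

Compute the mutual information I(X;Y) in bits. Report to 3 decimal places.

Marginals: p(X) = (0.1700, 0.4100, 0.4200), p(Y) = (0.2300, 0.3700, 0.4000).
I(X;Y) = H(X) + H(Y) − H(X,Y).
H(X) = 1.4876, H(Y) = 1.5472, H(X,Y) = 2.8804.
I(X;Y) = 1.4876 + 1.5472 − 2.8804 = 0.154 bits.

0.154 bits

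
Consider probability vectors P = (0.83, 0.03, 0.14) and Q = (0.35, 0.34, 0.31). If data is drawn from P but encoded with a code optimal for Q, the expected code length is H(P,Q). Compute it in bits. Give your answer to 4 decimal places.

1.5403 bits

H(P,Q) = −Σ p·log₂ q.
  −0.83·log₂(0.35) = 1.25710
  −0.03·log₂(0.34) = 0.04669
  −0.14·log₂(0.31) = 0.23655
H(P,Q) = 1.5403 bits.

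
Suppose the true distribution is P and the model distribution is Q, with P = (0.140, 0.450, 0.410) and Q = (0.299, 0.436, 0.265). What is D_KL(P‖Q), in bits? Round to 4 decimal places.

D(P‖Q) = Σ p·log₂(p/q).
  0.140·log₂(0.140/0.299) = -0.15326
  0.450·log₂(0.450/0.436) = 0.02052
  0.410·log₂(0.410/0.265) = 0.25815
D(P‖Q) = 0.1254 bits.

0.1254 bits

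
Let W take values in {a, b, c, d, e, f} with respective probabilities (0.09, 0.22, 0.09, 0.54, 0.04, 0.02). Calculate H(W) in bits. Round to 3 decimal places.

1.885 bits

H(W) = −Σ p·log₂ p.
  −(0.09)·log₂(0.09) = 0.3127
  −(0.22)·log₂(0.22) = 0.4806
  −(0.09)·log₂(0.09) = 0.3127
  −(0.54)·log₂(0.54) = 0.4800
  −(0.04)·log₂(0.04) = 0.1858
  −(0.02)·log₂(0.02) = 0.1129
Sum: 0.3127 + 0.4806 + 0.3127 + 0.4800 + 0.1858 + 0.1129 = 1.885 bits.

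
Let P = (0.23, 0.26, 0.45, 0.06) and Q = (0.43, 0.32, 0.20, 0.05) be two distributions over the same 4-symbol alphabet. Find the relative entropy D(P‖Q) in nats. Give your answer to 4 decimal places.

0.1780 nats

D(P‖Q) = Σ p·ln(p/q).
  0.23·ln(0.23/0.43) = -0.14391
  0.26·ln(0.26/0.32) = -0.05399
  0.45·ln(0.45/0.20) = 0.36492
  0.06·ln(0.06/0.05) = 0.01094
D(P‖Q) = 0.1780 nats.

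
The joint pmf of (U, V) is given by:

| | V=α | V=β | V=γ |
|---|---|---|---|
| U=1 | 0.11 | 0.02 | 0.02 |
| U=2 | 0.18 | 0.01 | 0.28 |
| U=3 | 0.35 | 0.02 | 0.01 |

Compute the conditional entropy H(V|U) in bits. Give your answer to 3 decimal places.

Chain rule: H(V|U) = H(U,V) − H(U).
Marginals: p(U) = (0.1500, 0.4700, 0.3800), p(V) = (0.6400, 0.0500, 0.3100).
H(U,V) = 2.3114 bits; H(U) = 1.4530 bits.
H(V|U) = 2.3114 − 1.4530 = 0.858 bits.

0.858 bits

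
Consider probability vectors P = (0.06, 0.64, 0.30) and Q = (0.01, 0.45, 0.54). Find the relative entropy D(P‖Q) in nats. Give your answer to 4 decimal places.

0.1566 nats

D(P‖Q) = Σ p·ln(p/q).
  0.06·ln(0.06/0.01) = 0.10751
  0.64·ln(0.64/0.45) = 0.22542
  0.30·ln(0.30/0.54) = -0.17634
D(P‖Q) = 0.1566 nats.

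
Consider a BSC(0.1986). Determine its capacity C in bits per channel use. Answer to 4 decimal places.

Binary symmetric channel: C = 1 − h₂(ε) where h₂ is the binary entropy function.
h₂(0.1986) = −0.1986·log₂0.1986 − 0.8014·log₂0.8014 = 0.7191.
C = 1 − 0.7191 = 0.2809 bits per channel use.

0.2809 bits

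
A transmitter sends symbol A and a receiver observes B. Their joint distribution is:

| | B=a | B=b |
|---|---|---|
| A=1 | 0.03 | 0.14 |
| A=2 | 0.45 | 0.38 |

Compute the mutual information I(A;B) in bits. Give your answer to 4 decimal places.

0.0588 bits

Marginals: p(A) = (0.1700, 0.8300), p(B) = (0.4800, 0.5200).
I(A;B) = H(A) + H(B) − H(A,B).
H(A) = 0.6577, H(B) = 0.9988, H(A,B) = 1.5977.
I(A;B) = 0.6577 + 0.9988 − 1.5977 = 0.0588 bits.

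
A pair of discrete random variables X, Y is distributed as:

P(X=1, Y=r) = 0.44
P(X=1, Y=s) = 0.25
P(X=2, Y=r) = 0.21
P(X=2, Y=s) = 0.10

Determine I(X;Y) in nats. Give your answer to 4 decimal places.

0.0007 nats

Marginals: p(X) = (0.6900, 0.3100), p(Y) = (0.6500, 0.3500).
I(X;Y) = H(X) + H(Y) − H(X,Y).
H(X) = 0.6191, H(Y) = 0.6474, H(X,Y) = 1.2658.
I(X;Y) = 0.6191 + 0.6474 − 1.2658 = 0.0007 nats.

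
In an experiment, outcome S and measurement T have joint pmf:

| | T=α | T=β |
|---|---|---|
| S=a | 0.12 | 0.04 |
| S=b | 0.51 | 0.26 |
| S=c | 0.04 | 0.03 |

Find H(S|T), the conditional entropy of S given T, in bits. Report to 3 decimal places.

0.976 bits

Marginals: p(S) = (0.1600, 0.7700, 0.0700), p(T) = (0.6700, 0.3300).
H(S|T) = Σ p(T) · H(S|T=·).
  T=α: p=0.6700, H(S|T=α) = 0.9868
  T=β: p=0.3300, H(S|T=β) = 0.9545
Weighted sum = 0.976 bits.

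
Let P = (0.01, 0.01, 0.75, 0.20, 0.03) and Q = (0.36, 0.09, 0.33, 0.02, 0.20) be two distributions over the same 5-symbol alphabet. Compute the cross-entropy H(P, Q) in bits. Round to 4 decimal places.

2.4475 bits

H(P,Q) = −Σ p·log₂ q.
  −0.01·log₂(0.36) = 0.01474
  −0.01·log₂(0.09) = 0.03474
  −0.75·log₂(0.33) = 1.19960
  −0.20·log₂(0.02) = 1.12877
  −0.03·log₂(0.20) = 0.06966
H(P,Q) = 2.4475 bits.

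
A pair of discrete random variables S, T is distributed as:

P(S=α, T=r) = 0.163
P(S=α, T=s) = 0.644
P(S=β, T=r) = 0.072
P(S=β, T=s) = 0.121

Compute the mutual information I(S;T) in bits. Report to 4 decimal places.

0.0169 bits

Marginals: p(S) = (0.8070, 0.1930), p(T) = (0.2350, 0.7650).
I(S;T) = H(S) + H(T) − H(S,T).
H(S) = 0.7077, H(T) = 0.7866, H(S,T) = 1.4774.
I(S;T) = 0.7077 + 0.7866 − 1.4774 = 0.0169 bits.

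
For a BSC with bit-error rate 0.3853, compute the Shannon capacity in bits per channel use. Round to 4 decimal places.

Binary symmetric channel: C = 1 − h₂(ε) where h₂ is the binary entropy function.
h₂(0.3853) = −0.3853·log₂0.3853 − 0.6147·log₂0.6147 = 0.9617.
C = 1 − 0.9617 = 0.0383 bits per channel use.

0.0383 bits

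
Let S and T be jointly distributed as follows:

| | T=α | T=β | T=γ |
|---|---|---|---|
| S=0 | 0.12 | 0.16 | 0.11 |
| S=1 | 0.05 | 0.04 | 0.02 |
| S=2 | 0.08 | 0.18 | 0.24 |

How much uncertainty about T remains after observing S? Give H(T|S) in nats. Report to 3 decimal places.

1.044 nats

Chain rule: H(T|S) = H(S,T) − H(S).
Marginals: p(S) = (0.3900, 0.1100, 0.5000), p(T) = (0.2500, 0.3800, 0.3700).
H(S,T) = 2.0005 nats; H(S) = 0.9566 nats.
H(T|S) = 2.0005 − 0.9566 = 1.044 nats.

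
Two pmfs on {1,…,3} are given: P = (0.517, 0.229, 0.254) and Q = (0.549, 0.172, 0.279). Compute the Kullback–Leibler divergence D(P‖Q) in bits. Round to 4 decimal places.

D(P‖Q) = Σ p·log₂(p/q).
  0.517·log₂(0.517/0.549) = -0.04479
  0.229·log₂(0.229/0.172) = 0.09456
  0.254·log₂(0.254/0.279) = -0.03440
D(P‖Q) = 0.0154 bits.

0.0154 bits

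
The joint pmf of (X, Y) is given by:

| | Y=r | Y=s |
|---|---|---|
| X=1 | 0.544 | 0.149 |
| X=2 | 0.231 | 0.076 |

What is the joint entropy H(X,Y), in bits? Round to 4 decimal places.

H(X,Y) = −Σ p(x,y)·log₂ p(x,y) over all 4 cells.
  cell (1,r): −0.544·log₂0.544 = 0.47781
  cell (1,s): −0.149·log₂0.149 = 0.40925
  cell (2,r): −0.231·log₂0.231 = 0.48834
  cell (2,s): −0.076·log₂0.076 = 0.28256
Sum = 1.6580 bits.

1.6580 bits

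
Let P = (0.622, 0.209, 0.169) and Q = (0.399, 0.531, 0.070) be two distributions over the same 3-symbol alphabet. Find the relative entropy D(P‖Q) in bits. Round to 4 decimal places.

D(P‖Q) = Σ p·log₂(p/q).
  0.622·log₂(0.622/0.399) = 0.39841
  0.209·log₂(0.209/0.531) = -0.28115
  0.169·log₂(0.169/0.070) = 0.21490
D(P‖Q) = 0.3322 bits.

0.3322 bits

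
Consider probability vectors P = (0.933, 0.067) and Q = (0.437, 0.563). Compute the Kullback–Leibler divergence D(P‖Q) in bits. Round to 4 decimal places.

D(P‖Q) = Σ p·log₂(p/q).
  0.933·log₂(0.933/0.437) = 1.02093
  0.067·log₂(0.067/0.563) = -0.20575
D(P‖Q) = 0.8152 bits.

0.8152 bits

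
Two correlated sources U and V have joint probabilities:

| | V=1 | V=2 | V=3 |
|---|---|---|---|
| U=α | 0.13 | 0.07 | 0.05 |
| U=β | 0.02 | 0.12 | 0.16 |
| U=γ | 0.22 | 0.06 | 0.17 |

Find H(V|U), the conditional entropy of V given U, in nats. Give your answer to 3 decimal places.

Marginals: p(U) = (0.2500, 0.3000, 0.4500), p(V) = (0.3700, 0.2500, 0.3800).
H(V|U) = Σ p(U) · H(V|U=·).
  U=α: p=0.2500, H(V|U=α) = 1.0184
  U=β: p=0.3000, H(V|U=β) = 0.8823
  U=γ: p=0.4500, H(V|U=γ) = 0.9863
Weighted sum = 0.963 nats.

0.963 nats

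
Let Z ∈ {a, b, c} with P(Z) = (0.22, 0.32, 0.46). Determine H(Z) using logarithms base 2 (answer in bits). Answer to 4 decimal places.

H(Z) = −Σ p·log₂ p.
  −(0.22)·log₂(0.22) = 0.48057
  −(0.32)·log₂(0.32) = 0.52603
  −(0.46)·log₂(0.46) = 0.51534
Sum: 0.48057 + 0.52603 + 0.51534 = 1.5219 bits.

1.5219 bits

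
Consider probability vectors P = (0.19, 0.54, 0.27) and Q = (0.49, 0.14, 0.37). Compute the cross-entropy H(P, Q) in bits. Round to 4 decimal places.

2.1145 bits

H(P,Q) = −Σ p·log₂ q.
  −0.19·log₂(0.49) = 0.19554
  −0.54·log₂(0.14) = 1.53171
  −0.27·log₂(0.37) = 0.38729
H(P,Q) = 2.1145 bits.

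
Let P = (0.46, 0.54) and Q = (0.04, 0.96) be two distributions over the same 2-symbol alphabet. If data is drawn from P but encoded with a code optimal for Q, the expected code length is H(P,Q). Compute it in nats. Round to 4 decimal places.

1.5027 nats

H(P,Q) = −Σ p·ln q.
  −0.46·ln(0.04) = 1.48068
  −0.54·ln(0.96) = 0.02204
H(P,Q) = 1.5027 nats.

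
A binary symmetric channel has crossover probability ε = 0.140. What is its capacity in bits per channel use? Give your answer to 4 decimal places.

0.4158 bits

Binary symmetric channel: C = 1 − h₂(ε) where h₂ is the binary entropy function.
h₂(0.140) = −0.140·log₂0.140 − 0.860·log₂0.860 = 0.5842.
C = 1 − 0.5842 = 0.4158 bits per channel use.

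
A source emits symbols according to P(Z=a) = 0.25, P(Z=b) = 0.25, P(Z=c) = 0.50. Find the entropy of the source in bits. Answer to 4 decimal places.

H(Z) = −Σ p·log₂ p.
  −(0.25)·log₂(0.25) = 0.50000
  −(0.25)·log₂(0.25) = 0.50000
  −(0.50)·log₂(0.50) = 0.50000
Sum: 0.50000 + 0.50000 + 0.50000 = 1.5000 bits.

1.5000 bits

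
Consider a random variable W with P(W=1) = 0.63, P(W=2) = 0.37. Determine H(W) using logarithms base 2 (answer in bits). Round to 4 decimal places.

0.9507 bits

H(W) = −Σ p·log₂ p.
  −(0.63)·log₂(0.63) = 0.41994
  −(0.37)·log₂(0.37) = 0.53073
Sum: 0.41994 + 0.53073 = 0.9507 bits.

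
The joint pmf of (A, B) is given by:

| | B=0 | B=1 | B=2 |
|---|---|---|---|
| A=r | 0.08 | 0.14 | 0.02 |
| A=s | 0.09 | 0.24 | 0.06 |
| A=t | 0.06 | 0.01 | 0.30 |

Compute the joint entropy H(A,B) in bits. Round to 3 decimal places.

2.683 bits

H(A,B) = −Σ p(x,y)·log₂ p(x,y) over all 9 cells.
  cell (r,0): −0.08·log₂0.08 = 0.2915
  cell (r,1): −0.14·log₂0.14 = 0.3971
  cell (r,2): −0.02·log₂0.02 = 0.1129
  cell (s,0): −0.09·log₂0.09 = 0.3127
  cell (s,1): −0.24·log₂0.24 = 0.4941
  cell (s,2): −0.06·log₂0.06 = 0.2435
  cell (t,0): −0.06·log₂0.06 = 0.2435
  cell (t,1): −0.01·log₂0.01 = 0.0664
  cell (t,2): −0.30·log₂0.30 = 0.5211
Sum = 2.683 bits.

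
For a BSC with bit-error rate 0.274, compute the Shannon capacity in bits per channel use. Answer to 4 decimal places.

0.1529 bits

Binary symmetric channel: C = 1 − h₂(ε) where h₂ is the binary entropy function.
h₂(0.274) = −0.274·log₂0.274 − 0.726·log₂0.726 = 0.8471.
C = 1 − 0.8471 = 0.1529 bits per channel use.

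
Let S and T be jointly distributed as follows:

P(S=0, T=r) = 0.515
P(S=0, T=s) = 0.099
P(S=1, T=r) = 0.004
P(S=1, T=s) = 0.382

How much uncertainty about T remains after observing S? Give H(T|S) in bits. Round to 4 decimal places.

0.4234 bits

Marginals: p(S) = (0.6140, 0.3860), p(T) = (0.5190, 0.4810).
H(T|S) = Σ p(S) · H(T|S=·).
  S=0: p=0.6140, H(T|S=0) = 0.6373
  S=1: p=0.3860, H(T|S=1) = 0.0832
Weighted sum = 0.4234 bits.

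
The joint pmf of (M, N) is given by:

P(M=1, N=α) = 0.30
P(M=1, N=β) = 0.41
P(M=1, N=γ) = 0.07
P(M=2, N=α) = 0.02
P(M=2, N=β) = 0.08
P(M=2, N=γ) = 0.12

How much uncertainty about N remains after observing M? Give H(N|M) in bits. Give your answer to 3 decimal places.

1.328 bits

Chain rule: H(N|M) = H(M,N) − H(M).
Marginals: p(M) = (0.7800, 0.2200), p(N) = (0.3200, 0.4900, 0.1900).
H(M,N) = 2.0885 bits; H(M) = 0.7602 bits.
H(N|M) = 2.0885 − 0.7602 = 1.328 bits.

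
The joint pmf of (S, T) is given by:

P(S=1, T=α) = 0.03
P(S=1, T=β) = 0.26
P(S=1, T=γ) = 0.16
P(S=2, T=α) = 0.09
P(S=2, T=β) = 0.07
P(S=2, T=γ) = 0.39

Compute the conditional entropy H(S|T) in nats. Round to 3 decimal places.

Chain rule: H(S|T) = H(S,T) − H(T).
Marginals: p(S) = (0.4500, 0.5500), p(T) = (0.1200, 0.3300, 0.5500).
H(S,T) = 1.5187 nats; H(T) = 0.9491 nats.
H(S|T) = 1.5187 − 0.9491 = 0.570 nats.

0.570 nats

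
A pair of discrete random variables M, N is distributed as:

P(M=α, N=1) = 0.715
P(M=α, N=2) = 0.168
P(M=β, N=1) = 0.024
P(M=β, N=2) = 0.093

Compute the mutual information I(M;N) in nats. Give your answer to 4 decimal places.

0.0851 nats

Marginals: p(M) = (0.8830, 0.1170), p(N) = (0.7390, 0.2610).
I(M;N) = Σ p(x,y)·ln[p(x,y)/(p(x)p(y))].
  (α,1): 0.715·ln(1.0957) = 0.06536
  (α,2): 0.168·ln(0.7290) = -0.05311
  (β,1): 0.024·ln(0.2776) = -0.03076
  (β,2): 0.093·ln(3.0455) = 0.10357
Sum = 0.0851 nats.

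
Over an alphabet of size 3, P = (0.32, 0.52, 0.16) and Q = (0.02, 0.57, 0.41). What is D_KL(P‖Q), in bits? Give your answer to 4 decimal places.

D(P‖Q) = Σ p·log₂(p/q).
  0.32·log₂(0.32/0.02) = 1.28000
  0.52·log₂(0.52/0.57) = -0.06887
  0.16·log₂(0.16/0.41) = -0.21721
D(P‖Q) = 0.9939 bits.

0.9939 bits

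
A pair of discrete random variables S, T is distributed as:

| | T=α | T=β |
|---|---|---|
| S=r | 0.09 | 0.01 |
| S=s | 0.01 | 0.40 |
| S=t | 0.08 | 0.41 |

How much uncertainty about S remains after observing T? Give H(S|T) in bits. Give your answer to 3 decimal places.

Chain rule: H(S|T) = H(S,T) − H(T).
Marginals: p(S) = (0.1000, 0.4100, 0.4900), p(T) = (0.1800, 0.8200).
H(S,T) = 1.7932 bits; H(T) = 0.6801 bits.
H(S|T) = 1.7932 − 0.6801 = 1.113 bits.

1.113 bits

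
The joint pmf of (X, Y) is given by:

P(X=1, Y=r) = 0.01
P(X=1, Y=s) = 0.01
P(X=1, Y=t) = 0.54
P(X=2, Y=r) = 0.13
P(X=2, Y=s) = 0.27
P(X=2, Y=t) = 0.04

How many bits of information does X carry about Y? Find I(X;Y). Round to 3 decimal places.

Marginals: p(X) = (0.5600, 0.4400), p(Y) = (0.1400, 0.2800, 0.5800).
I(X;Y) = Σ p(x,y)·log₂[p(x,y)/(p(x)p(y))].
  (1,r): 0.01·log₂(0.1276) = -0.0297
  (1,s): 0.01·log₂(0.0638) = -0.0397
  (1,t): 0.54·log₂(1.6626) = 0.3960
  (2,r): 0.13·log₂(2.1104) = 0.1401
  (2,s): 0.27·log₂(2.1916) = 0.3056
  (2,t): 0.04·log₂(0.1567) = -0.1069
Sum = 0.665 bits.

0.665 bits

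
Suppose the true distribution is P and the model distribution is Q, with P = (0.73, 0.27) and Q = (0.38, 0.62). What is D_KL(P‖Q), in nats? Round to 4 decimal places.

0.2521 nats

D(P‖Q) = Σ p·ln(p/q).
  0.73·ln(0.73/0.38) = 0.47660
  0.27·ln(0.27/0.62) = -0.22445
D(P‖Q) = 0.2521 nats.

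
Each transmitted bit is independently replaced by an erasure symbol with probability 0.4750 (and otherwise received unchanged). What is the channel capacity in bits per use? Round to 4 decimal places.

0.5250 bits

Binary erasure channel: capacity C = 1 − ε.
C = 1 − 0.4750 = 0.5250 bits per channel use.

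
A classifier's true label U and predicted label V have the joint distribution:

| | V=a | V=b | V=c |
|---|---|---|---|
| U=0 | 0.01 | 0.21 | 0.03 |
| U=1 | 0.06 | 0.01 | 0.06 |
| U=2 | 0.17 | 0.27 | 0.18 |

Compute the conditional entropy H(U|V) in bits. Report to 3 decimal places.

1.126 bits

Chain rule: H(U|V) = H(U,V) − H(V).
Marginals: p(U) = (0.2500, 0.1300, 0.6200), p(V) = (0.2400, 0.4900, 0.2700).
H(U,V) = 2.6345 bits; H(V) = 1.5084 bits.
H(U|V) = 2.6345 − 1.5084 = 1.126 bits.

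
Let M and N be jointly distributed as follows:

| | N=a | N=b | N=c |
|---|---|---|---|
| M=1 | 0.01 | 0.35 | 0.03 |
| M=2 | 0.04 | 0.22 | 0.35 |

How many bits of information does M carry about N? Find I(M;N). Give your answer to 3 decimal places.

0.229 bits

Marginals: p(M) = (0.3900, 0.6100), p(N) = (0.0500, 0.5700, 0.3800).
I(M;N) = Σ p(x,y)·log₂[p(x,y)/(p(x)p(y))].
  (1,a): 0.01·log₂(0.5128) = -0.0096
  (1,b): 0.35·log₂(1.5744) = 0.2292
  (1,c): 0.03·log₂(0.2024) = -0.0691
  (2,a): 0.04·log₂(1.3115) = 0.0156
  (2,b): 0.22·log₂(0.6327) = -0.1453
  (2,c): 0.35·log₂(1.5099) = 0.2081
Sum = 0.229 bits.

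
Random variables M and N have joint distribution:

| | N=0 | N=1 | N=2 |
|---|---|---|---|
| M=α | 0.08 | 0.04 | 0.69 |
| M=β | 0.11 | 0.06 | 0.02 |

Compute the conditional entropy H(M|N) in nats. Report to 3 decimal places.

0.288 nats

Chain rule: H(M|N) = H(M,N) − H(N).
Marginals: p(M) = (0.8100, 0.1900), p(N) = (0.1900, 0.1000, 0.7100).
H(M,N) = 1.0767 nats; H(N) = 0.7890 nats.
H(M|N) = 1.0767 − 0.7890 = 0.288 nats.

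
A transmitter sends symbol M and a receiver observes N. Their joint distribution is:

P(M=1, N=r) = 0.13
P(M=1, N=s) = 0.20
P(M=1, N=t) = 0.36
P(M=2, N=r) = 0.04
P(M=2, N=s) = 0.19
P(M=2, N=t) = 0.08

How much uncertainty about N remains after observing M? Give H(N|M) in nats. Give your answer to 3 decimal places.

0.982 nats

Chain rule: H(N|M) = H(M,N) − H(M).
Marginals: p(M) = (0.6900, 0.3100), p(N) = (0.1700, 0.3900, 0.4400).
H(M,N) = 1.6013 nats; H(M) = 0.6191 nats.
H(N|M) = 1.6013 − 0.6191 = 0.982 nats.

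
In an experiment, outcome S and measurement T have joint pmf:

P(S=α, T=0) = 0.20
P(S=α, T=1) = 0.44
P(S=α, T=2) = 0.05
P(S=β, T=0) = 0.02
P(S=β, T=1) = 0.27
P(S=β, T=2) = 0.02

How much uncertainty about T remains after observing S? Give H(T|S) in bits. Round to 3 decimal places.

Chain rule: H(T|S) = H(S,T) − H(S).
Marginals: p(S) = (0.6900, 0.3100), p(T) = (0.2200, 0.7100, 0.0700).
H(S,T) = 1.9374 bits; H(S) = 0.8932 bits.
H(T|S) = 1.9374 − 0.8932 = 1.044 bits.

1.044 bits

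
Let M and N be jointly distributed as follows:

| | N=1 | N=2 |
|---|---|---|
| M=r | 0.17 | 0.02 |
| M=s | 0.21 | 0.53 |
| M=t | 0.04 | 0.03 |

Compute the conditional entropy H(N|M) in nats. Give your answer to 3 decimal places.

Chain rule: H(N|M) = H(M,N) − H(M).
Marginals: p(M) = (0.1900, 0.7400, 0.0700), p(N) = (0.4200, 0.5800).
H(M,N) = 1.2776 nats; H(M) = 0.7245 nats.
H(N|M) = 1.2776 − 0.7245 = 0.553 nats.

0.553 nats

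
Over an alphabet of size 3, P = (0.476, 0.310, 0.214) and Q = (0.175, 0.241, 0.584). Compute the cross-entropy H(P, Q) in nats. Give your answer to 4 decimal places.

H(P,Q) = −Σ p·ln q.
  −0.476·ln(0.175) = 0.82965
  −0.310·ln(0.241) = 0.44112
  −0.214·ln(0.584) = 0.11510
H(P,Q) = 1.3859 nats.

1.3859 nats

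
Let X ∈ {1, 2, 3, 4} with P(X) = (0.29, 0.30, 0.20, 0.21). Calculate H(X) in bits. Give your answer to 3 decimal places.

1.976 bits

H(X) = −Σ p·log₂ p.
  −(0.29)·log₂(0.29) = 0.5179
  −(0.30)·log₂(0.30) = 0.5211
  −(0.20)·log₂(0.20) = 0.4644
  −(0.21)·log₂(0.21) = 0.4728
Sum: 0.5179 + 0.5211 + 0.4644 + 0.4728 = 1.976 bits.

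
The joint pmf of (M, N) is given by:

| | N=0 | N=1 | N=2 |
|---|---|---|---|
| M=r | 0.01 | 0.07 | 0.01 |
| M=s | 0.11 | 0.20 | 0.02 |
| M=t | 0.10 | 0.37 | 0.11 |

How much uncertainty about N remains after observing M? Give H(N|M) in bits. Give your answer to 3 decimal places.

1.246 bits

Marginals: p(M) = (0.0900, 0.3300, 0.5800), p(N) = (0.2200, 0.6400, 0.1400).
H(N|M) = Σ p(M) · H(N|M=·).
  M=r: p=0.0900, H(N|M=r) = 0.9864
  M=s: p=0.3300, H(N|M=s) = 1.2113
  M=t: p=0.5800, H(N|M=t) = 1.3059
Weighted sum = 1.246 bits.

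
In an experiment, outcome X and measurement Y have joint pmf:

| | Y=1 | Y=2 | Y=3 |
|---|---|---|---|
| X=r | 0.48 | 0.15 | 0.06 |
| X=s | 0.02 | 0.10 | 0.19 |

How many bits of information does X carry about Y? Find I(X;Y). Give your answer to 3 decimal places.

Marginals: p(X) = (0.6900, 0.3100), p(Y) = (0.5000, 0.2500, 0.2500).
I(X;Y) = H(X) + H(Y) − H(X,Y).
H(X) = 0.8932, H(Y) = 1.5000, H(X,Y) = 2.0626.
I(X;Y) = 0.8932 + 1.5000 − 2.0626 = 0.331 bits.

0.331 bits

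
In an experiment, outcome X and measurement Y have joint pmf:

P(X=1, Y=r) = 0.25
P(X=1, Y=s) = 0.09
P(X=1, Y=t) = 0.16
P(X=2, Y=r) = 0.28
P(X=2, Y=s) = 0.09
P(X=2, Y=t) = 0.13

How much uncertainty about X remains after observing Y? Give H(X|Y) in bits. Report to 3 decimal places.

Marginals: p(X) = (0.5000, 0.5000), p(Y) = (0.5300, 0.1800, 0.2900).
H(X|Y) = Σ p(Y) · H(X|Y=·).
  Y=r: p=0.5300, H(X|Y=r) = 0.9977
  Y=s: p=0.1800, H(X|Y=s) = 1.0000
  Y=t: p=0.2900, H(X|Y=t) = 0.9923
Weighted sum = 0.997 bits.

0.997 bits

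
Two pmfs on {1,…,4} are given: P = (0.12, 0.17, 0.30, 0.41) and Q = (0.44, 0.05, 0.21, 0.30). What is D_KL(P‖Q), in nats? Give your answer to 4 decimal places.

0.2872 nats

D(P‖Q) = Σ p·ln(p/q).
  0.12·ln(0.12/0.44) = -0.15591
  0.17·ln(0.17/0.05) = 0.20804
  0.30·ln(0.30/0.21) = 0.10700
  0.41·ln(0.41/0.30) = 0.12807
D(P‖Q) = 0.2872 nats.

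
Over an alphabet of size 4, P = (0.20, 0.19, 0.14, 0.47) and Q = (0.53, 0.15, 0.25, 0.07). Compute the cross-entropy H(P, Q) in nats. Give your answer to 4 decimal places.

1.9314 nats

H(P,Q) = −Σ p·ln q.
  −0.20·ln(0.53) = 0.12698
  −0.19·ln(0.15) = 0.36045
  −0.14·ln(0.25) = 0.19408
  −0.47·ln(0.07) = 1.24985
H(P,Q) = 1.9314 nats.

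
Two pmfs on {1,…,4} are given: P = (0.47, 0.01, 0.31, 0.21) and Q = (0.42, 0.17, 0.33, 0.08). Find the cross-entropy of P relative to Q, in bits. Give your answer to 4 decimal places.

H(P,Q) = −Σ p·log₂ q.
  −0.47·log₂(0.42) = 0.58822
  −0.01·log₂(0.17) = 0.02556
  −0.31·log₂(0.33) = 0.49583
  −0.21·log₂(0.08) = 0.76521
H(P,Q) = 1.8748 bits.

1.8748 bits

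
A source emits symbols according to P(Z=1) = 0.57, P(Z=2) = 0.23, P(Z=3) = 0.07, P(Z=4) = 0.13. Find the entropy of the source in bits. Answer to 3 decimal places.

1.601 bits

H(Z) = −Σ p·log₂ p.
  −(0.57)·log₂(0.57) = 0.4623
  −(0.23)·log₂(0.23) = 0.4877
  −(0.07)·log₂(0.07) = 0.2686
  −(0.13)·log₂(0.13) = 0.3826
Sum: 0.4623 + 0.4877 + 0.2686 + 0.3826 = 1.601 bits.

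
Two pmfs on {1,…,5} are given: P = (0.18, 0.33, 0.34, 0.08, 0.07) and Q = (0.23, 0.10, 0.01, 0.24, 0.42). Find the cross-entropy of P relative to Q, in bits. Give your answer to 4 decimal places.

3.9891 bits

H(P,Q) = −Σ p·log₂ q.
  −0.18·log₂(0.23) = 0.38165
  −0.33·log₂(0.10) = 1.09624
  −0.34·log₂(0.01) = 2.25891
  −0.08·log₂(0.24) = 0.16471
  −0.07·log₂(0.42) = 0.08761
H(P,Q) = 3.9891 bits.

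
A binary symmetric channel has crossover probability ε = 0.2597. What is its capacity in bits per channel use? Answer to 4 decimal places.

0.1737 bits

Binary symmetric channel: C = 1 − h₂(ε) where h₂ is the binary entropy function.
h₂(0.2597) = −0.2597·log₂0.2597 − 0.7403·log₂0.7403 = 0.8263.
C = 1 − 0.8263 = 0.1737 bits per channel use.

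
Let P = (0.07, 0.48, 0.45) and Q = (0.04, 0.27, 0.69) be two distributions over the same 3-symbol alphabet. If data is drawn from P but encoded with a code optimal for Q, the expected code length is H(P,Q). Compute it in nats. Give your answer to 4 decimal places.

H(P,Q) = −Σ p·ln q.
  −0.07·ln(0.04) = 0.22532
  −0.48·ln(0.27) = 0.62848
  −0.45·ln(0.69) = 0.16698
H(P,Q) = 1.0208 nats.

1.0208 nats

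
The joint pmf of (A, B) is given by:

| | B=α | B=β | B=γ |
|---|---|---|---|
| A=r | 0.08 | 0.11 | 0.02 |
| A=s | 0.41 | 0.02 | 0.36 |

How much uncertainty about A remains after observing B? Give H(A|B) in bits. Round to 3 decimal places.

Chain rule: H(A|B) = H(A,B) − H(B).
Marginals: p(A) = (0.2100, 0.7900), p(B) = (0.4900, 0.1300, 0.3800).
H(A,B) = 1.9255 bits; H(B) = 1.4174 bits.
H(A|B) = 1.9255 − 1.4174 = 0.508 bits.

0.508 bits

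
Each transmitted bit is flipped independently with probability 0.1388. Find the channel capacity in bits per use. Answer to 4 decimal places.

0.4189 bits

Binary symmetric channel: C = 1 − h₂(ε) where h₂ is the binary entropy function.
h₂(0.1388) = −0.1388·log₂0.1388 − 0.8612·log₂0.8612 = 0.5811.
C = 1 − 0.5811 = 0.4189 bits per channel use.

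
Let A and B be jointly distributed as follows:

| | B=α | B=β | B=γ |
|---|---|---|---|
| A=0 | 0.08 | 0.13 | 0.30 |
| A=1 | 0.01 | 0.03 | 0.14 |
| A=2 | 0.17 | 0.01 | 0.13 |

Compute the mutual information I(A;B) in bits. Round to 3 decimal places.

Marginals: p(A) = (0.5100, 0.1800, 0.3100), p(B) = (0.2600, 0.1700, 0.5700).
I(A;B) = H(A) + H(B) − H(A,B).
H(A) = 1.4645, H(B) = 1.4021, H(A,B) = 2.6942.
I(A;B) = 1.4645 + 1.4021 − 2.6942 = 0.172 bits.

0.172 bits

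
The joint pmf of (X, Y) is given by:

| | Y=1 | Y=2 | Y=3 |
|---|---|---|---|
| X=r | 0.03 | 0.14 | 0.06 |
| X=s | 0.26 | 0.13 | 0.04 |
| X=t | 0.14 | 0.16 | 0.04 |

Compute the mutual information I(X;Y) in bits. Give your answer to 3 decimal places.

0.113 bits

Marginals: p(X) = (0.2300, 0.4300, 0.3400), p(Y) = (0.4300, 0.4300, 0.1400).
I(X;Y) = H(X) + H(Y) − H(X,Y).
H(X) = 1.5404, H(Y) = 1.4442, H(X,Y) = 2.8720.
I(X;Y) = 1.5404 + 1.4442 − 2.8720 = 0.113 bits.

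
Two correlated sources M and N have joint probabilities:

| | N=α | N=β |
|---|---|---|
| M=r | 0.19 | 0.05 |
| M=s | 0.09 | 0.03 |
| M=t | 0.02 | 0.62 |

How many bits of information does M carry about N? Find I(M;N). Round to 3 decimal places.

Marginals: p(M) = (0.2400, 0.1200, 0.6400), p(N) = (0.3000, 0.7000).
I(M;N) = Σ p(x,y)·log₂[p(x,y)/(p(x)p(y))].
  (r,α): 0.19·log₂(2.6389) = 0.2660
  (r,β): 0.05·log₂(0.2976) = -0.0874
  (s,α): 0.09·log₂(2.5000) = 0.1190
  (s,β): 0.03·log₂(0.3571) = -0.0446
  (t,α): 0.02·log₂(0.1042) = -0.0653
  (t,β): 0.62·log₂(1.3839) = 0.2906
Sum = 0.478 bits.

0.478 bits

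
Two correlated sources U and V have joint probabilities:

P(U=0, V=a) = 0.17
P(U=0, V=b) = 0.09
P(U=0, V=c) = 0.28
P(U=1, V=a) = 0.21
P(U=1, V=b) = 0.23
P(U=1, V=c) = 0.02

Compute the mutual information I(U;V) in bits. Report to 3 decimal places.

Marginals: p(U) = (0.5400, 0.4600), p(V) = (0.3800, 0.3200, 0.3000).
I(U;V) = H(U) + H(V) − H(U,V).
H(U) = 0.9954, H(V) = 1.5776, H(U,V) = 2.3348.
I(U;V) = 0.9954 + 1.5776 − 2.3348 = 0.238 bits.

0.238 bits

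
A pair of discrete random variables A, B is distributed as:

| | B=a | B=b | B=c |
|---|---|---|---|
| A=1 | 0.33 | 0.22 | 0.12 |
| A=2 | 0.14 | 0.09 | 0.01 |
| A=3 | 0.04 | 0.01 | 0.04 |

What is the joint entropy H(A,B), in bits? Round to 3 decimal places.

2.590 bits

H(A,B) = −Σ p(x,y)·log₂ p(x,y) over all 9 cells.
  cell (1,a): −0.33·log₂0.33 = 0.5278
  cell (1,b): −0.22·log₂0.22 = 0.4806
  cell (1,c): −0.12·log₂0.12 = 0.3671
  cell (2,a): −0.14·log₂0.14 = 0.3971
  cell (2,b): −0.09·log₂0.09 = 0.3127
  cell (2,c): −0.01·log₂0.01 = 0.0664
  cell (3,a): −0.04·log₂0.04 = 0.1858
  cell (3,b): −0.01·log₂0.01 = 0.0664
  cell (3,c): −0.04·log₂0.04 = 0.1858
Sum = 2.590 bits.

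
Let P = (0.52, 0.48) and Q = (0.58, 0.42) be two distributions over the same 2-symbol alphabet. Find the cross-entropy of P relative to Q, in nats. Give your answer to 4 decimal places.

H(P,Q) = −Σ p·ln q.
  −0.52·ln(0.58) = 0.28326
  −0.48·ln(0.42) = 0.41640
H(P,Q) = 0.6997 nats.

0.6997 nats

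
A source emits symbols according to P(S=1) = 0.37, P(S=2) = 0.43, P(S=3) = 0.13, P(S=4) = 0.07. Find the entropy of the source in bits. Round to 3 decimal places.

H(S) = −Σ p·log₂ p.
  −(0.37)·log₂(0.37) = 0.5307
  −(0.43)·log₂(0.43) = 0.5236
  −(0.13)·log₂(0.13) = 0.3826
  −(0.07)·log₂(0.07) = 0.2686
Sum: 0.5307 + 0.5236 + 0.3826 + 0.2686 = 1.705 bits.

1.705 bits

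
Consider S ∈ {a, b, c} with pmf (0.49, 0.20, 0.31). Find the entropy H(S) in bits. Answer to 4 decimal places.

H(S) = −Σ p·log₂ p.
  −(0.49)·log₂(0.49) = 0.50428
  −(0.20)·log₂(0.20) = 0.46439
  −(0.31)·log₂(0.31) = 0.52379
Sum: 0.50428 + 0.46439 + 0.52379 = 1.4925 bits.

1.4925 bits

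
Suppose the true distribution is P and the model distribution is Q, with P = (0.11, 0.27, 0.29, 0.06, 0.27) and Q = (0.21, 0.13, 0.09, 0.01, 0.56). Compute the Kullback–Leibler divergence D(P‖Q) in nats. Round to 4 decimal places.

D(P‖Q) = Σ p·ln(p/q).
  0.11·ln(0.11/0.21) = -0.07113
  0.27·ln(0.27/0.13) = 0.19734
  0.29·ln(0.29/0.09) = 0.33932
  0.06·ln(0.06/0.01) = 0.10751
  0.27·ln(0.27/0.56) = -0.19697
D(P‖Q) = 0.3761 nats.

0.3761 nats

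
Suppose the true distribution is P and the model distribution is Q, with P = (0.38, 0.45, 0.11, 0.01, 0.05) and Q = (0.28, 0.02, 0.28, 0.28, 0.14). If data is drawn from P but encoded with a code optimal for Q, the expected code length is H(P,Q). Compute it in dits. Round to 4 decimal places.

H(P,Q) = −Σ p·log₁₀ q.
  −0.38·log₁₀(0.28) = 0.21008
  −0.45·log₁₀(0.02) = 0.76454
  −0.11·log₁₀(0.28) = 0.06081
  −0.01·log₁₀(0.28) = 0.00553
  −0.05·log₁₀(0.14) = 0.04269
H(P,Q) = 1.0837 dits.

1.0837 dits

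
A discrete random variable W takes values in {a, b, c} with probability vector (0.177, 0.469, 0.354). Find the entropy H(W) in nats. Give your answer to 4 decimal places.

H(W) = −Σ p·ln p.
  −(0.177)·ln(0.177) = 0.30649
  −(0.469)·ln(0.469) = 0.35510
  −(0.354)·ln(0.354) = 0.36761
Sum: 0.30649 + 0.35510 + 0.36761 = 1.0292 nats.

1.0292 nats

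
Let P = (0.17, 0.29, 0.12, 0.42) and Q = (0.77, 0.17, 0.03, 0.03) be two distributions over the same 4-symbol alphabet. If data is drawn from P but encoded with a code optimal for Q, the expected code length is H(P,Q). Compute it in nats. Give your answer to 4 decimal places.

H(P,Q) = −Σ p·ln q.
  −0.17·ln(0.77) = 0.04443
  −0.29·ln(0.17) = 0.51387
  −0.12·ln(0.03) = 0.42079
  −0.42·ln(0.03) = 1.47275
H(P,Q) = 2.4518 nats.

2.4518 nats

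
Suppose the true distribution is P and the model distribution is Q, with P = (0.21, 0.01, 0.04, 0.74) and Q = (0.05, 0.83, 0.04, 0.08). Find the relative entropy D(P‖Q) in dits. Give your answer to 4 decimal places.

D(P‖Q) = Σ p·log₁₀(p/q).
  0.21·log₁₀(0.21/0.05) = 0.13088
  0.01·log₁₀(0.01/0.83) = -0.01919
  0.04·log₁₀(0.04/0.04) = 0.00000
  0.74·log₁₀(0.74/0.08) = 0.71494
D(P‖Q) = 0.8266 dits.

0.8266 dits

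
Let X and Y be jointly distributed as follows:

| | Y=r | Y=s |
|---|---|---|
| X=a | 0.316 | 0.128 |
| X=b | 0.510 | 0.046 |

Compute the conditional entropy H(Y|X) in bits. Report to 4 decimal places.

0.6137 bits

Chain rule: H(Y|X) = H(X,Y) − H(X).
Marginals: p(X) = (0.4440, 0.5560), p(Y) = (0.8260, 0.1740).
H(X,Y) = 1.6046 bits; H(X) = 0.9909 bits.
H(Y|X) = 1.6046 − 0.9909 = 0.6137 bits.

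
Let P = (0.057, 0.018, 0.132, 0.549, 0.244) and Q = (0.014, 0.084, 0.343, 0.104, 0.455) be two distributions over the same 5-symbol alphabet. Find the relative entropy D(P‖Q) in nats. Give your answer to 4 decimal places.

0.6876 nats

D(P‖Q) = Σ p·ln(p/q).
  0.057·ln(0.057/0.014) = 0.08003
  0.018·ln(0.018/0.084) = -0.02773
  0.132·ln(0.132/0.343) = -0.12605
  0.549·ln(0.549/0.104) = 0.91338
  0.244·ln(0.244/0.455) = -0.15204
D(P‖Q) = 0.6876 nats.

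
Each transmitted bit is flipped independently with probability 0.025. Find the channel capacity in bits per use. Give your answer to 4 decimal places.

Binary symmetric channel: C = 1 − h₂(ε) where h₂ is the binary entropy function.
h₂(0.025) = −0.025·log₂0.025 − 0.975·log₂0.975 = 0.1687.
C = 1 − 0.1687 = 0.8313 bits per channel use.

0.8313 bits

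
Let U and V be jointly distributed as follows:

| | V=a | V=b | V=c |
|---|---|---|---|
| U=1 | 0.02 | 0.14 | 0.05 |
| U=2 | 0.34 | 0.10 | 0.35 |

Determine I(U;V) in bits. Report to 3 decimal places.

0.177 bits

Marginals: p(U) = (0.2100, 0.7900), p(V) = (0.3600, 0.2400, 0.4000).
I(U;V) = Σ p(x,y)·log₂[p(x,y)/(p(x)p(y))].
  (1,a): 0.02·log₂(0.2646) = -0.0384
  (1,b): 0.14·log₂(2.7778) = 0.2064
  (1,c): 0.05·log₂(0.5952) = -0.0374
  (2,a): 0.34·log₂(1.1955) = 0.0876
  (2,b): 0.10·log₂(0.5274) = -0.0923
  (2,c): 0.35·log₂(1.1076) = 0.0516
Sum = 0.177 bits.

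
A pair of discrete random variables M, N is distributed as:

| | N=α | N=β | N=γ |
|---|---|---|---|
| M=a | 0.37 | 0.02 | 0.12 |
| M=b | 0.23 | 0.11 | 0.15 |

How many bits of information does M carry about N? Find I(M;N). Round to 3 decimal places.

Marginals: p(M) = (0.5100, 0.4900), p(N) = (0.6000, 0.1300, 0.2700).
I(M;N) = H(M) + H(N) − H(M,N).
H(M) = 0.9997, H(N) = 1.3348, H(M,N) = 2.2592.
I(M;N) = 0.9997 + 1.3348 − 2.2592 = 0.075 bits.

0.075 bits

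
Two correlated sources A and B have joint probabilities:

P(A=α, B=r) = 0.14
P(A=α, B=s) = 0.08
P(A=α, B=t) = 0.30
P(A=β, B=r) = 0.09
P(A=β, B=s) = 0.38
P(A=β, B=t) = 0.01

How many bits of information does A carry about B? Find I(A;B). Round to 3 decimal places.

Marginals: p(A) = (0.5200, 0.4800), p(B) = (0.2300, 0.4600, 0.3100).
I(A;B) = H(A) + H(B) − H(A,B).
H(A) = 0.9988, H(B) = 1.5268, H(A,B) = 2.1193.
I(A;B) = 0.9988 + 1.5268 − 2.1193 = 0.406 bits.

0.406 bits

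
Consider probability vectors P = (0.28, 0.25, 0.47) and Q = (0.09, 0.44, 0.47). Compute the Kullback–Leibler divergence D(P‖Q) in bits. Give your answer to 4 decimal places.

D(P‖Q) = Σ p·log₂(p/q).
  0.28·log₂(0.28/0.09) = 0.45848
  0.25·log₂(0.25/0.44) = -0.20389
  0.47·log₂(0.47/0.47) = 0.00000
D(P‖Q) = 0.2546 bits.

0.2546 bits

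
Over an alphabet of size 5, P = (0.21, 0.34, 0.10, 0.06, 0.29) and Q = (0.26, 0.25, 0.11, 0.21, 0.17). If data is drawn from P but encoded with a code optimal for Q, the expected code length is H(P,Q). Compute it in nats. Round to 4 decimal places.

1.5825 nats

H(P,Q) = −Σ p·ln q.
  −0.21·ln(0.26) = 0.28289
  −0.34·ln(0.25) = 0.47134
  −0.10·ln(0.11) = 0.22073
  −0.06·ln(0.21) = 0.09364
  −0.29·ln(0.17) = 0.51387
H(P,Q) = 1.5825 nats.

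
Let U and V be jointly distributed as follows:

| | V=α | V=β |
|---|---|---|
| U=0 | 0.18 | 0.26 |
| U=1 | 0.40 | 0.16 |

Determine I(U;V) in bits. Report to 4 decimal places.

Marginals: p(U) = (0.4400, 0.5600), p(V) = (0.5800, 0.4200).
I(U;V) = H(U) + H(V) − H(U,V).
H(U) = 0.9896, H(V) = 0.9815, H(U,V) = 1.9024.
I(U;V) = 0.9896 + 0.9815 − 1.9024 = 0.0687 bits.

0.0687 bits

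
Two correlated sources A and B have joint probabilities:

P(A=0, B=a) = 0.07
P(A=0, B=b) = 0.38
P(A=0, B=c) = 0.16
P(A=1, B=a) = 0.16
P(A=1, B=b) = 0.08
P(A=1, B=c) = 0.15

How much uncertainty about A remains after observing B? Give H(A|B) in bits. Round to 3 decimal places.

Marginals: p(A) = (0.6100, 0.3900), p(B) = (0.2300, 0.4600, 0.3100).
H(A|B) = Σ p(B) · H(A|B=·).
  B=a: p=0.2300, H(A|B=a) = 0.8865
  B=b: p=0.4600, H(A|B=b) = 0.6666
  B=c: p=0.3100, H(A|B=c) = 0.9992
Weighted sum = 0.820 bits.

0.820 bits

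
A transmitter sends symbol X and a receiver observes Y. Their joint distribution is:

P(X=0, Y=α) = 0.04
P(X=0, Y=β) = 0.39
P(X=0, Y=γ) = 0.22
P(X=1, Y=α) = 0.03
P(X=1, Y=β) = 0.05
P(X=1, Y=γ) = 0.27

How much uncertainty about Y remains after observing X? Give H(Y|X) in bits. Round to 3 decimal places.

1.140 bits

Marginals: p(X) = (0.6500, 0.3500), p(Y) = (0.0700, 0.4400, 0.4900).
H(Y|X) = Σ p(X) · H(Y|X=·).
  X=0: p=0.6500, H(Y|X=0) = 1.2187
  X=1: p=0.3500, H(Y|X=1) = 0.9937
Weighted sum = 1.140 bits.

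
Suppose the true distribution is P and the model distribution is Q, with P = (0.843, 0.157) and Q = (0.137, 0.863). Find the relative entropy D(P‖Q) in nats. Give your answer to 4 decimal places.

1.2642 nats

D(P‖Q) = Σ p·ln(p/q).
  0.843·ln(0.843/0.137) = 1.53172
  0.157·ln(0.157/0.863) = -0.26755
D(P‖Q) = 1.2642 nats.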